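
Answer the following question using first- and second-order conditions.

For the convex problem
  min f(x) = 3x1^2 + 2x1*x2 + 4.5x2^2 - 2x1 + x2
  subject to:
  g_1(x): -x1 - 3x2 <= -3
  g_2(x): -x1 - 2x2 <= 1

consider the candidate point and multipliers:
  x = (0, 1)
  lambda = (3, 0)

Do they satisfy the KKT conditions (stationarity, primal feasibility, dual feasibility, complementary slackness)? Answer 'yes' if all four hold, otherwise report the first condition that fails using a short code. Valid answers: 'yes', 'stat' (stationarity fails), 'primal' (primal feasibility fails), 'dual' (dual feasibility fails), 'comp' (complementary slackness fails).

Gradient of f: grad f(x) = Q x + c = (0, 10)
Constraint values g_i(x) = a_i^T x - b_i:
  g_1((0, 1)) = 0
  g_2((0, 1)) = -3
Stationarity residual: grad f(x) + sum_i lambda_i a_i = (-3, 1)
  -> stationarity FAILS
Primal feasibility (all g_i <= 0): OK
Dual feasibility (all lambda_i >= 0): OK
Complementary slackness (lambda_i * g_i(x) = 0 for all i): OK

Verdict: the first failing condition is stationarity -> stat.

stat


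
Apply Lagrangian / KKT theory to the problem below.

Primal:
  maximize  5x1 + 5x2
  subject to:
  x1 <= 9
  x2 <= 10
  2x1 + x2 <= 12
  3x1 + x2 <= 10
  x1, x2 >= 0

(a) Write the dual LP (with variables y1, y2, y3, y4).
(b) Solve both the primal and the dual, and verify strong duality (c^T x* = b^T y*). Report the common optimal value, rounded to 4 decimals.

The standard primal-dual pair for 'max c^T x s.t. A x <= b, x >= 0' is:
  Dual:  min b^T y  s.t.  A^T y >= c,  y >= 0.

So the dual LP is:
  minimize  9y1 + 10y2 + 12y3 + 10y4
  subject to:
    y1 + 2y3 + 3y4 >= 5
    y2 + y3 + y4 >= 5
    y1, y2, y3, y4 >= 0

Solving the primal: x* = (0, 10).
  primal value c^T x* = 50.
Solving the dual: y* = (0, 3.3333, 0, 1.6667).
  dual value b^T y* = 50.
Strong duality: c^T x* = b^T y*. Confirmed.

50


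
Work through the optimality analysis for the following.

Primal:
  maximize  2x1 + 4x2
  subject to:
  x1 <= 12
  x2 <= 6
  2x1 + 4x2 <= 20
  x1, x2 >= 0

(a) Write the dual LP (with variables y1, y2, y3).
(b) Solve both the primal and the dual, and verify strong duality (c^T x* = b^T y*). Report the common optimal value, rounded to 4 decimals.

The standard primal-dual pair for 'max c^T x s.t. A x <= b, x >= 0' is:
  Dual:  min b^T y  s.t.  A^T y >= c,  y >= 0.

So the dual LP is:
  minimize  12y1 + 6y2 + 20y3
  subject to:
    y1 + 2y3 >= 2
    y2 + 4y3 >= 4
    y1, y2, y3 >= 0

Solving the primal: x* = (10, 0).
  primal value c^T x* = 20.
Solving the dual: y* = (0, 0, 1).
  dual value b^T y* = 20.
Strong duality: c^T x* = b^T y*. Confirmed.

20


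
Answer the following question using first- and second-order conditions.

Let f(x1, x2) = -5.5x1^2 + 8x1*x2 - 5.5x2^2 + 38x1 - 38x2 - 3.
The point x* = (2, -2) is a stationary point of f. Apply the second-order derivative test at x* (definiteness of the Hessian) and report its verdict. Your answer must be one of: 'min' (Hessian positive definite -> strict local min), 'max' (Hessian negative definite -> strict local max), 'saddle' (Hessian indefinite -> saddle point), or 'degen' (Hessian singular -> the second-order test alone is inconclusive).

Compute the Hessian H = grad^2 f:
  H = [[-11, 8], [8, -11]]
Verify stationarity: grad f(x*) = H x* + g = (0, 0).
Eigenvalues of H: -19, -3.
Both eigenvalues < 0, so H is negative definite -> x* is a strict local max.

max


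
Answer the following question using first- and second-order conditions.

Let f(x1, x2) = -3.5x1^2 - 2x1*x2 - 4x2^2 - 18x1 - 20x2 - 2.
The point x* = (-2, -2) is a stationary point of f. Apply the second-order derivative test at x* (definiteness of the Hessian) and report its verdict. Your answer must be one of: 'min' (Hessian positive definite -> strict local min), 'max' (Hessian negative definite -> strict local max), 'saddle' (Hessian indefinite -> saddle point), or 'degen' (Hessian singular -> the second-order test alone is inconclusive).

Compute the Hessian H = grad^2 f:
  H = [[-7, -2], [-2, -8]]
Verify stationarity: grad f(x*) = H x* + g = (0, 0).
Eigenvalues of H: -9.5616, -5.4384.
Both eigenvalues < 0, so H is negative definite -> x* is a strict local max.

max


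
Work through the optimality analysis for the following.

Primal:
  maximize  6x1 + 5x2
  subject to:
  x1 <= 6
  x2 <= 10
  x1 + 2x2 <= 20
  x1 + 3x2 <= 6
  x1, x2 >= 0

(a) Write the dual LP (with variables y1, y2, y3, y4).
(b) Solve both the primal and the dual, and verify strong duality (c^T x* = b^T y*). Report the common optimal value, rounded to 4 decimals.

The standard primal-dual pair for 'max c^T x s.t. A x <= b, x >= 0' is:
  Dual:  min b^T y  s.t.  A^T y >= c,  y >= 0.

So the dual LP is:
  minimize  6y1 + 10y2 + 20y3 + 6y4
  subject to:
    y1 + y3 + y4 >= 6
    y2 + 2y3 + 3y4 >= 5
    y1, y2, y3, y4 >= 0

Solving the primal: x* = (6, 0).
  primal value c^T x* = 36.
Solving the dual: y* = (4.3333, 0, 0, 1.6667).
  dual value b^T y* = 36.
Strong duality: c^T x* = b^T y*. Confirmed.

36


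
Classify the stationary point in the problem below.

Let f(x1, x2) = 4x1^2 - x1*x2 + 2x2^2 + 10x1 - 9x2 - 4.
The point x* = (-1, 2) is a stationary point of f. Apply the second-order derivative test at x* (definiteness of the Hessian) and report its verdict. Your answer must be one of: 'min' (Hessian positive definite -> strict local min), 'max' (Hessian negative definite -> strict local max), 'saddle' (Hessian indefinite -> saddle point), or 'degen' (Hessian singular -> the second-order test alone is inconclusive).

Compute the Hessian H = grad^2 f:
  H = [[8, -1], [-1, 4]]
Verify stationarity: grad f(x*) = H x* + g = (0, 0).
Eigenvalues of H: 3.7639, 8.2361.
Both eigenvalues > 0, so H is positive definite -> x* is a strict local min.

min


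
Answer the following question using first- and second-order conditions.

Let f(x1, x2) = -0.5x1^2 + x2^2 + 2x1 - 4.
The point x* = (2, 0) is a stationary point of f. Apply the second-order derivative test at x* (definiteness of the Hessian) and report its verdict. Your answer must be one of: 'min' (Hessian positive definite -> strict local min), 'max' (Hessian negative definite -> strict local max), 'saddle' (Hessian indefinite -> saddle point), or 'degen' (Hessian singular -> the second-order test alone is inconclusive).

Compute the Hessian H = grad^2 f:
  H = [[-1, 0], [0, 2]]
Verify stationarity: grad f(x*) = H x* + g = (0, 0).
Eigenvalues of H: -1, 2.
Eigenvalues have mixed signs, so H is indefinite -> x* is a saddle point.

saddle


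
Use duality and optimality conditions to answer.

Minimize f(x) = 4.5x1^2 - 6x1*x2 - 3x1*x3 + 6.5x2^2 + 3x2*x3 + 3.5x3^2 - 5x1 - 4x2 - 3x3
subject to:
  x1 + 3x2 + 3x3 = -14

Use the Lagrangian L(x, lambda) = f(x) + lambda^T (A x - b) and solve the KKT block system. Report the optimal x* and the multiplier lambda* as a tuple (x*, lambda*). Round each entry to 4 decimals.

Form the Lagrangian:
  L(x, lambda) = (1/2) x^T Q x + c^T x + lambda^T (A x - b)
Stationarity (grad_x L = 0): Q x + c + A^T lambda = 0.
Primal feasibility: A x = b.

This gives the KKT block system:
  [ Q   A^T ] [ x     ]   [-c ]
  [ A    0  ] [ lambda ] = [ b ]

Solving the linear system:
  x*      = (-1.9856, -1.4983, -2.5065)
  lambda* = (6.3612)
  f(x*)   = 56.2488

x* = (-1.9856, -1.4983, -2.5065), lambda* = (6.3612)


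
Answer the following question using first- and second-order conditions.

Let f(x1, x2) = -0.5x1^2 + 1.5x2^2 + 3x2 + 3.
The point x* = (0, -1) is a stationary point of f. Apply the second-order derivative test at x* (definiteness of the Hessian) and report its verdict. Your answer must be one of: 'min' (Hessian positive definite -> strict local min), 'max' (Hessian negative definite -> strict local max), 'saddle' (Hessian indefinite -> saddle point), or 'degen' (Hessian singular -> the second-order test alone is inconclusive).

Compute the Hessian H = grad^2 f:
  H = [[-1, 0], [0, 3]]
Verify stationarity: grad f(x*) = H x* + g = (0, 0).
Eigenvalues of H: -1, 3.
Eigenvalues have mixed signs, so H is indefinite -> x* is a saddle point.

saddle


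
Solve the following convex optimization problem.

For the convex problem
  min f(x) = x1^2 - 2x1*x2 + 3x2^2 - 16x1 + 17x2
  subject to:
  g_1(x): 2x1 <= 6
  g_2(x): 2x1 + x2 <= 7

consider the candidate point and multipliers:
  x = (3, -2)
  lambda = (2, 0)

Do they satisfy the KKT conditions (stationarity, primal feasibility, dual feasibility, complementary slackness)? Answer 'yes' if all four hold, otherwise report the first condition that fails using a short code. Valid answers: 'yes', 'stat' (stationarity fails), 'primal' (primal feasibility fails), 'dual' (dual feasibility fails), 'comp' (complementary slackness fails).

Gradient of f: grad f(x) = Q x + c = (-6, -1)
Constraint values g_i(x) = a_i^T x - b_i:
  g_1((3, -2)) = 0
  g_2((3, -2)) = -3
Stationarity residual: grad f(x) + sum_i lambda_i a_i = (-2, -1)
  -> stationarity FAILS
Primal feasibility (all g_i <= 0): OK
Dual feasibility (all lambda_i >= 0): OK
Complementary slackness (lambda_i * g_i(x) = 0 for all i): OK

Verdict: the first failing condition is stationarity -> stat.

stat


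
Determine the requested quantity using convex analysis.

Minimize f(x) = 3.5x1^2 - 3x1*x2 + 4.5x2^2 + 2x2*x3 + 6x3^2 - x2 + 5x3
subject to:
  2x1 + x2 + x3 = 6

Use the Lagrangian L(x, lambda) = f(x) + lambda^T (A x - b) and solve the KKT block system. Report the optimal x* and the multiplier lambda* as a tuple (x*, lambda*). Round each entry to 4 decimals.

Form the Lagrangian:
  L(x, lambda) = (1/2) x^T Q x + c^T x + lambda^T (A x - b)
Stationarity (grad_x L = 0): Q x + c + A^T lambda = 0.
Primal feasibility: A x = b.

This gives the KKT block system:
  [ Q   A^T ] [ x     ]   [-c ]
  [ A    0  ] [ lambda ] = [ b ]

Solving the linear system:
  x*      = (2.3158, 1.5666, -0.1981)
  lambda* = (-5.7554)
  f(x*)   = 15.9876

x* = (2.3158, 1.5666, -0.1981), lambda* = (-5.7554)


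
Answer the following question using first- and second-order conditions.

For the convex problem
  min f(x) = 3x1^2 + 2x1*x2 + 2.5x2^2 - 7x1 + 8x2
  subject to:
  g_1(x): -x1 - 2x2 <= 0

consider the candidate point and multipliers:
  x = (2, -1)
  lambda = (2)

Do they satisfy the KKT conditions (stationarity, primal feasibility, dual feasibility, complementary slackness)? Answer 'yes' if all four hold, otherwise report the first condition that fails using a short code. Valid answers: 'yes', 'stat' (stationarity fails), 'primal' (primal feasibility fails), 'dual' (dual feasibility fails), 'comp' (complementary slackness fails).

Gradient of f: grad f(x) = Q x + c = (3, 7)
Constraint values g_i(x) = a_i^T x - b_i:
  g_1((2, -1)) = 0
Stationarity residual: grad f(x) + sum_i lambda_i a_i = (1, 3)
  -> stationarity FAILS
Primal feasibility (all g_i <= 0): OK
Dual feasibility (all lambda_i >= 0): OK
Complementary slackness (lambda_i * g_i(x) = 0 for all i): OK

Verdict: the first failing condition is stationarity -> stat.

stat


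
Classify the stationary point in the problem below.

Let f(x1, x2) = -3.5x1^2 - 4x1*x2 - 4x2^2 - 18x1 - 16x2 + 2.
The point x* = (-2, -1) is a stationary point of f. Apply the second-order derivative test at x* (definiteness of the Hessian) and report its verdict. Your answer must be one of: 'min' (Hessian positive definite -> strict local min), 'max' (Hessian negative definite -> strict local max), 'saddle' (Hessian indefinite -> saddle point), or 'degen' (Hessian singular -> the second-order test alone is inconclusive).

Compute the Hessian H = grad^2 f:
  H = [[-7, -4], [-4, -8]]
Verify stationarity: grad f(x*) = H x* + g = (0, 0).
Eigenvalues of H: -11.5311, -3.4689.
Both eigenvalues < 0, so H is negative definite -> x* is a strict local max.

max


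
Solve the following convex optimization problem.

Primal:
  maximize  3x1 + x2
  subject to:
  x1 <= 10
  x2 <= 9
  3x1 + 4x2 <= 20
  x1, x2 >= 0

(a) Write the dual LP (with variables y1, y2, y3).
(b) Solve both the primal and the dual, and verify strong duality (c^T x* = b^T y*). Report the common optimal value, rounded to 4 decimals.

The standard primal-dual pair for 'max c^T x s.t. A x <= b, x >= 0' is:
  Dual:  min b^T y  s.t.  A^T y >= c,  y >= 0.

So the dual LP is:
  minimize  10y1 + 9y2 + 20y3
  subject to:
    y1 + 3y3 >= 3
    y2 + 4y3 >= 1
    y1, y2, y3 >= 0

Solving the primal: x* = (6.6667, 0).
  primal value c^T x* = 20.
Solving the dual: y* = (0, 0, 1).
  dual value b^T y* = 20.
Strong duality: c^T x* = b^T y*. Confirmed.

20


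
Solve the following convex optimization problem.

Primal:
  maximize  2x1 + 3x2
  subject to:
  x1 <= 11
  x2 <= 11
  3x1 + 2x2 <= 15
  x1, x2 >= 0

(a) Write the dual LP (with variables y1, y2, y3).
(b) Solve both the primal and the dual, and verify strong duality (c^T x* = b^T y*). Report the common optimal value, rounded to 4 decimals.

The standard primal-dual pair for 'max c^T x s.t. A x <= b, x >= 0' is:
  Dual:  min b^T y  s.t.  A^T y >= c,  y >= 0.

So the dual LP is:
  minimize  11y1 + 11y2 + 15y3
  subject to:
    y1 + 3y3 >= 2
    y2 + 2y3 >= 3
    y1, y2, y3 >= 0

Solving the primal: x* = (0, 7.5).
  primal value c^T x* = 22.5.
Solving the dual: y* = (0, 0, 1.5).
  dual value b^T y* = 22.5.
Strong duality: c^T x* = b^T y*. Confirmed.

22.5


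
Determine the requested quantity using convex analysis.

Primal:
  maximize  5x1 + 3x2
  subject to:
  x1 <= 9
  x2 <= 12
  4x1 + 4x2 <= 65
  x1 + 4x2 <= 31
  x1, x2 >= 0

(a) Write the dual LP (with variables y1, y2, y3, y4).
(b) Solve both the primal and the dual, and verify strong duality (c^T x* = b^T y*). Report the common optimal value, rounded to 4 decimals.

The standard primal-dual pair for 'max c^T x s.t. A x <= b, x >= 0' is:
  Dual:  min b^T y  s.t.  A^T y >= c,  y >= 0.

So the dual LP is:
  minimize  9y1 + 12y2 + 65y3 + 31y4
  subject to:
    y1 + 4y3 + y4 >= 5
    y2 + 4y3 + 4y4 >= 3
    y1, y2, y3, y4 >= 0

Solving the primal: x* = (9, 5.5).
  primal value c^T x* = 61.5.
Solving the dual: y* = (4.25, 0, 0, 0.75).
  dual value b^T y* = 61.5.
Strong duality: c^T x* = b^T y*. Confirmed.

61.5


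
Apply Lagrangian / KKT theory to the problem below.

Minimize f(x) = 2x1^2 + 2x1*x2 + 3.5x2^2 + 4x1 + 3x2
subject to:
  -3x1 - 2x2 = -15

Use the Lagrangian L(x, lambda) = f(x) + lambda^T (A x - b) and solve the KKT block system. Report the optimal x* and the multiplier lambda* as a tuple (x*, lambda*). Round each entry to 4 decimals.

Form the Lagrangian:
  L(x, lambda) = (1/2) x^T Q x + c^T x + lambda^T (A x - b)
Stationarity (grad_x L = 0): Q x + c + A^T lambda = 0.
Primal feasibility: A x = b.

This gives the KKT block system:
  [ Q   A^T ] [ x     ]   [-c ]
  [ A    0  ] [ lambda ] = [ b ]

Solving the linear system:
  x*      = (4.6727, 0.4909)
  lambda* = (7.8909)
  f(x*)   = 69.2636

x* = (4.6727, 0.4909), lambda* = (7.8909)


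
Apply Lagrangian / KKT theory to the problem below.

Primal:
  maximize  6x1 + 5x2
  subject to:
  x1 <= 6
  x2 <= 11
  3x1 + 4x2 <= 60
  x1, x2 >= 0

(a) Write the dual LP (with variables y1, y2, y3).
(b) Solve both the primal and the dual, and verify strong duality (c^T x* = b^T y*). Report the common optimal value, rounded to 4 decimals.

The standard primal-dual pair for 'max c^T x s.t. A x <= b, x >= 0' is:
  Dual:  min b^T y  s.t.  A^T y >= c,  y >= 0.

So the dual LP is:
  minimize  6y1 + 11y2 + 60y3
  subject to:
    y1 + 3y3 >= 6
    y2 + 4y3 >= 5
    y1, y2, y3 >= 0

Solving the primal: x* = (6, 10.5).
  primal value c^T x* = 88.5.
Solving the dual: y* = (2.25, 0, 1.25).
  dual value b^T y* = 88.5.
Strong duality: c^T x* = b^T y*. Confirmed.

88.5


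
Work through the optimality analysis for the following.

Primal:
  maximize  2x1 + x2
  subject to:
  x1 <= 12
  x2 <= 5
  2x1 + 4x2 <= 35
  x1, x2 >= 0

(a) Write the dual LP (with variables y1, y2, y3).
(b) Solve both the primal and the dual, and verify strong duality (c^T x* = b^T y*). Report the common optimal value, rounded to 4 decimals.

The standard primal-dual pair for 'max c^T x s.t. A x <= b, x >= 0' is:
  Dual:  min b^T y  s.t.  A^T y >= c,  y >= 0.

So the dual LP is:
  minimize  12y1 + 5y2 + 35y3
  subject to:
    y1 + 2y3 >= 2
    y2 + 4y3 >= 1
    y1, y2, y3 >= 0

Solving the primal: x* = (12, 2.75).
  primal value c^T x* = 26.75.
Solving the dual: y* = (1.5, 0, 0.25).
  dual value b^T y* = 26.75.
Strong duality: c^T x* = b^T y*. Confirmed.

26.75


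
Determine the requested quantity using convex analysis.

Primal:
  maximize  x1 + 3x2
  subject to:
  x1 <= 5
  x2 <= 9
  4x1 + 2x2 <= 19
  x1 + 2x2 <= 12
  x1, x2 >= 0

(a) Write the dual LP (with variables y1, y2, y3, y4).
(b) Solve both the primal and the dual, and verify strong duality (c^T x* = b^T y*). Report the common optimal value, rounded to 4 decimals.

The standard primal-dual pair for 'max c^T x s.t. A x <= b, x >= 0' is:
  Dual:  min b^T y  s.t.  A^T y >= c,  y >= 0.

So the dual LP is:
  minimize  5y1 + 9y2 + 19y3 + 12y4
  subject to:
    y1 + 4y3 + y4 >= 1
    y2 + 2y3 + 2y4 >= 3
    y1, y2, y3, y4 >= 0

Solving the primal: x* = (0, 6).
  primal value c^T x* = 18.
Solving the dual: y* = (0, 0, 0, 1.5).
  dual value b^T y* = 18.
Strong duality: c^T x* = b^T y*. Confirmed.

18


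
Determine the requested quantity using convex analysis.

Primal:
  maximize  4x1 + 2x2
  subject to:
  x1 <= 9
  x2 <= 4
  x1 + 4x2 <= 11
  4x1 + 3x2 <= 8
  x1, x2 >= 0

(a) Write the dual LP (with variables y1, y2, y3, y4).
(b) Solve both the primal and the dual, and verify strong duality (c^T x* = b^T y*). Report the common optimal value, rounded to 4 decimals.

The standard primal-dual pair for 'max c^T x s.t. A x <= b, x >= 0' is:
  Dual:  min b^T y  s.t.  A^T y >= c,  y >= 0.

So the dual LP is:
  minimize  9y1 + 4y2 + 11y3 + 8y4
  subject to:
    y1 + y3 + 4y4 >= 4
    y2 + 4y3 + 3y4 >= 2
    y1, y2, y3, y4 >= 0

Solving the primal: x* = (2, 0).
  primal value c^T x* = 8.
Solving the dual: y* = (0, 0, 0, 1).
  dual value b^T y* = 8.
Strong duality: c^T x* = b^T y*. Confirmed.

8


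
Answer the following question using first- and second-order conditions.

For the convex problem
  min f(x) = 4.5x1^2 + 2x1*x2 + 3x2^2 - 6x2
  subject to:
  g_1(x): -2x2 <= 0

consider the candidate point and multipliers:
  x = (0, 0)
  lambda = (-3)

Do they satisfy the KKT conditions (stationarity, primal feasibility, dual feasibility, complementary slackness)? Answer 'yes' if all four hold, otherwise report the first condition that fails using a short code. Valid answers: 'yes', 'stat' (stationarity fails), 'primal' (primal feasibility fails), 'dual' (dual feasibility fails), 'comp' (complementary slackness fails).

Gradient of f: grad f(x) = Q x + c = (0, -6)
Constraint values g_i(x) = a_i^T x - b_i:
  g_1((0, 0)) = 0
Stationarity residual: grad f(x) + sum_i lambda_i a_i = (0, 0)
  -> stationarity OK
Primal feasibility (all g_i <= 0): OK
Dual feasibility (all lambda_i >= 0): FAILS
Complementary slackness (lambda_i * g_i(x) = 0 for all i): OK

Verdict: the first failing condition is dual_feasibility -> dual.

dual


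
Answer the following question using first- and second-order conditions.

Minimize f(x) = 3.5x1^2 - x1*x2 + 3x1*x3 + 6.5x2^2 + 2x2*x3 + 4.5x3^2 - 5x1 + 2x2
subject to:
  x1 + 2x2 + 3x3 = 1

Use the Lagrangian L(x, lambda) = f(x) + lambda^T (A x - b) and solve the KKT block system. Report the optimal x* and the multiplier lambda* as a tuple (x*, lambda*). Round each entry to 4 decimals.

Form the Lagrangian:
  L(x, lambda) = (1/2) x^T Q x + c^T x + lambda^T (A x - b)
Stationarity (grad_x L = 0): Q x + c + A^T lambda = 0.
Primal feasibility: A x = b.

This gives the KKT block system:
  [ Q   A^T ] [ x     ]   [-c ]
  [ A    0  ] [ lambda ] = [ b ]

Solving the linear system:
  x*      = (0.8478, 0.0521, 0.016)
  lambda* = (-0.9306)
  f(x*)   = -1.6021

x* = (0.8478, 0.0521, 0.016), lambda* = (-0.9306)


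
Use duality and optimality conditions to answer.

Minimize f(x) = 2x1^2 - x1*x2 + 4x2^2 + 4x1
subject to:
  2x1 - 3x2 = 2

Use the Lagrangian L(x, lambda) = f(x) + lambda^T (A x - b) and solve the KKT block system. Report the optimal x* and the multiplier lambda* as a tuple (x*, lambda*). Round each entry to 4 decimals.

Form the Lagrangian:
  L(x, lambda) = (1/2) x^T Q x + c^T x + lambda^T (A x - b)
Stationarity (grad_x L = 0): Q x + c + A^T lambda = 0.
Primal feasibility: A x = b.

This gives the KKT block system:
  [ Q   A^T ] [ x     ]   [-c ]
  [ A    0  ] [ lambda ] = [ b ]

Solving the linear system:
  x*      = (-0.1786, -0.7857)
  lambda* = (-2.0357)
  f(x*)   = 1.6786

x* = (-0.1786, -0.7857), lambda* = (-2.0357)


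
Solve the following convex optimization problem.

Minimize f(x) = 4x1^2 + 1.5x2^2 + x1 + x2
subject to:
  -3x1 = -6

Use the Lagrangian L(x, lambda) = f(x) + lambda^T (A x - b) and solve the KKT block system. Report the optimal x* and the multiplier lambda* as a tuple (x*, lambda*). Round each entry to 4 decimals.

Form the Lagrangian:
  L(x, lambda) = (1/2) x^T Q x + c^T x + lambda^T (A x - b)
Stationarity (grad_x L = 0): Q x + c + A^T lambda = 0.
Primal feasibility: A x = b.

This gives the KKT block system:
  [ Q   A^T ] [ x     ]   [-c ]
  [ A    0  ] [ lambda ] = [ b ]

Solving the linear system:
  x*      = (2, -0.3333)
  lambda* = (5.6667)
  f(x*)   = 17.8333

x* = (2, -0.3333), lambda* = (5.6667)


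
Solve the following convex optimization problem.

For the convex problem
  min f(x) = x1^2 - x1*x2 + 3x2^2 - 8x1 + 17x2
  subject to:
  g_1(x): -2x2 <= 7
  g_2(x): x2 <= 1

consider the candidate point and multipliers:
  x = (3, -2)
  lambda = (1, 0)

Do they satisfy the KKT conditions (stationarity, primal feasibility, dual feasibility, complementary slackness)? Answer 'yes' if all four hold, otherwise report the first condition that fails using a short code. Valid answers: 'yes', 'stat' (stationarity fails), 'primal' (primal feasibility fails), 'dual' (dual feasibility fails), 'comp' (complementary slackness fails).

Gradient of f: grad f(x) = Q x + c = (0, 2)
Constraint values g_i(x) = a_i^T x - b_i:
  g_1((3, -2)) = -3
  g_2((3, -2)) = -3
Stationarity residual: grad f(x) + sum_i lambda_i a_i = (0, 0)
  -> stationarity OK
Primal feasibility (all g_i <= 0): OK
Dual feasibility (all lambda_i >= 0): OK
Complementary slackness (lambda_i * g_i(x) = 0 for all i): FAILS

Verdict: the first failing condition is complementary_slackness -> comp.

comp


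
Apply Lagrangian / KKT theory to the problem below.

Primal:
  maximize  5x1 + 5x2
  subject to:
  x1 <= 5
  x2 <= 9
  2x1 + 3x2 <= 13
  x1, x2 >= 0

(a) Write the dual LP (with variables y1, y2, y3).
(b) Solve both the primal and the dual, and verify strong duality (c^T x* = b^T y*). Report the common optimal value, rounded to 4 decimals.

The standard primal-dual pair for 'max c^T x s.t. A x <= b, x >= 0' is:
  Dual:  min b^T y  s.t.  A^T y >= c,  y >= 0.

So the dual LP is:
  minimize  5y1 + 9y2 + 13y3
  subject to:
    y1 + 2y3 >= 5
    y2 + 3y3 >= 5
    y1, y2, y3 >= 0

Solving the primal: x* = (5, 1).
  primal value c^T x* = 30.
Solving the dual: y* = (1.6667, 0, 1.6667).
  dual value b^T y* = 30.
Strong duality: c^T x* = b^T y*. Confirmed.

30


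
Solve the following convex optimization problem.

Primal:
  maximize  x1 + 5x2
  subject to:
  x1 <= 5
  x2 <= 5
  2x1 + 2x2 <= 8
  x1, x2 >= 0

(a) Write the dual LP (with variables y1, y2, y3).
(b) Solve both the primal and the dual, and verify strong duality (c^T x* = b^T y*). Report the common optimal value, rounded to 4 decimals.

The standard primal-dual pair for 'max c^T x s.t. A x <= b, x >= 0' is:
  Dual:  min b^T y  s.t.  A^T y >= c,  y >= 0.

So the dual LP is:
  minimize  5y1 + 5y2 + 8y3
  subject to:
    y1 + 2y3 >= 1
    y2 + 2y3 >= 5
    y1, y2, y3 >= 0

Solving the primal: x* = (0, 4).
  primal value c^T x* = 20.
Solving the dual: y* = (0, 0, 2.5).
  dual value b^T y* = 20.
Strong duality: c^T x* = b^T y*. Confirmed.

20


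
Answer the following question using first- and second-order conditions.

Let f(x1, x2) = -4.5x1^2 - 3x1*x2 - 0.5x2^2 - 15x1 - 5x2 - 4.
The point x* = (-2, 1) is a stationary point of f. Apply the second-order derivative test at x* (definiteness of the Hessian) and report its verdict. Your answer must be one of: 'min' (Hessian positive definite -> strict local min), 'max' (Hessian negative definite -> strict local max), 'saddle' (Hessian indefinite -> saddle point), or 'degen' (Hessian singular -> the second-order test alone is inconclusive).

Compute the Hessian H = grad^2 f:
  H = [[-9, -3], [-3, -1]]
Verify stationarity: grad f(x*) = H x* + g = (0, 0).
Eigenvalues of H: -10, 0.
H has a zero eigenvalue (singular; negative semidefinite but not definite), so H is neither positive definite, negative definite, nor indefinite. The second-order test alone is inconclusive -> degen.
(Indeed, f is constant along the null direction of H through x*, so x* is not a strict local extremum.)

degen


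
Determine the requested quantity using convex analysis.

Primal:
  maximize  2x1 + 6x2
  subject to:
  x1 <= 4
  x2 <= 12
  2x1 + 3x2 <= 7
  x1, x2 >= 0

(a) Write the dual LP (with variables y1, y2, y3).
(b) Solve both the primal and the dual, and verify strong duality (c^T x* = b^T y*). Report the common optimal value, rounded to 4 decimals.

The standard primal-dual pair for 'max c^T x s.t. A x <= b, x >= 0' is:
  Dual:  min b^T y  s.t.  A^T y >= c,  y >= 0.

So the dual LP is:
  minimize  4y1 + 12y2 + 7y3
  subject to:
    y1 + 2y3 >= 2
    y2 + 3y3 >= 6
    y1, y2, y3 >= 0

Solving the primal: x* = (0, 2.3333).
  primal value c^T x* = 14.
Solving the dual: y* = (0, 0, 2).
  dual value b^T y* = 14.
Strong duality: c^T x* = b^T y*. Confirmed.

14


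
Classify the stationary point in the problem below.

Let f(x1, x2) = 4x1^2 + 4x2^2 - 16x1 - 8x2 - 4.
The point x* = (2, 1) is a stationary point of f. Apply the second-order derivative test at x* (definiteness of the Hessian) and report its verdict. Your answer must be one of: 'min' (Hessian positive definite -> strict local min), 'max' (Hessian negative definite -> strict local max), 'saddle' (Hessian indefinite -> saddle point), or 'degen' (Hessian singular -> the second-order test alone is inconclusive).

Compute the Hessian H = grad^2 f:
  H = [[8, 0], [0, 8]]
Verify stationarity: grad f(x*) = H x* + g = (0, 0).
Eigenvalues of H: 8, 8.
Both eigenvalues > 0, so H is positive definite -> x* is a strict local min.

min


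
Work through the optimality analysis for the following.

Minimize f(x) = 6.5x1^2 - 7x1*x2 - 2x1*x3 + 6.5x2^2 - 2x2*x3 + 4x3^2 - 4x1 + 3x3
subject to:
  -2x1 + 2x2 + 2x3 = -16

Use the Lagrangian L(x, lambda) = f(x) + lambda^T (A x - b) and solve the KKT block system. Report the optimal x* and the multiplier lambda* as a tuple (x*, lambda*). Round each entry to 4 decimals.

Form the Lagrangian:
  L(x, lambda) = (1/2) x^T Q x + c^T x + lambda^T (A x - b)
Stationarity (grad_x L = 0): Q x + c + A^T lambda = 0.
Primal feasibility: A x = b.

This gives the KKT block system:
  [ Q   A^T ] [ x     ]   [-c ]
  [ A    0  ] [ lambda ] = [ b ]

Solving the linear system:
  x*      = (0.35, -2.87, -4.78)
  lambda* = (15.1)
  f(x*)   = 112.93

x* = (0.35, -2.87, -4.78), lambda* = (15.1)


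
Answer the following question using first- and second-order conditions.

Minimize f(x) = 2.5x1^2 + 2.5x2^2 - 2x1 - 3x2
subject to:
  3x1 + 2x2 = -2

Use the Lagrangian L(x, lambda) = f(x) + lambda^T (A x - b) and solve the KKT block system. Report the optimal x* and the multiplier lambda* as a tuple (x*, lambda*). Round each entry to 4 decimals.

Form the Lagrangian:
  L(x, lambda) = (1/2) x^T Q x + c^T x + lambda^T (A x - b)
Stationarity (grad_x L = 0): Q x + c + A^T lambda = 0.
Primal feasibility: A x = b.

This gives the KKT block system:
  [ Q   A^T ] [ x     ]   [-c ]
  [ A    0  ] [ lambda ] = [ b ]

Solving the linear system:
  x*      = (-0.6154, -0.0769)
  lambda* = (1.6923)
  f(x*)   = 2.4231

x* = (-0.6154, -0.0769), lambda* = (1.6923)


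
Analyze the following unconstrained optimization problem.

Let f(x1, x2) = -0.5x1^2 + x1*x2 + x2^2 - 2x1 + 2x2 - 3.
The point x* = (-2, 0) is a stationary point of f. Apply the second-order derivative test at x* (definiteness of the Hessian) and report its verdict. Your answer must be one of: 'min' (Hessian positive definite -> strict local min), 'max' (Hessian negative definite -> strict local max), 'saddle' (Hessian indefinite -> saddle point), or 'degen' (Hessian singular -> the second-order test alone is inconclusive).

Compute the Hessian H = grad^2 f:
  H = [[-1, 1], [1, 2]]
Verify stationarity: grad f(x*) = H x* + g = (0, 0).
Eigenvalues of H: -1.3028, 2.3028.
Eigenvalues have mixed signs, so H is indefinite -> x* is a saddle point.

saddle


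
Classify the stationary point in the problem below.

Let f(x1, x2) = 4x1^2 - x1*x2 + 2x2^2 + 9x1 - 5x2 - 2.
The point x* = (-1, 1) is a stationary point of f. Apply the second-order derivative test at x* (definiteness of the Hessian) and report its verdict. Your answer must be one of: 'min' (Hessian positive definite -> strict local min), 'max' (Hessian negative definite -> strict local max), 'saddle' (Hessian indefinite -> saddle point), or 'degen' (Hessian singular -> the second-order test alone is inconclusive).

Compute the Hessian H = grad^2 f:
  H = [[8, -1], [-1, 4]]
Verify stationarity: grad f(x*) = H x* + g = (0, 0).
Eigenvalues of H: 3.7639, 8.2361.
Both eigenvalues > 0, so H is positive definite -> x* is a strict local min.

min


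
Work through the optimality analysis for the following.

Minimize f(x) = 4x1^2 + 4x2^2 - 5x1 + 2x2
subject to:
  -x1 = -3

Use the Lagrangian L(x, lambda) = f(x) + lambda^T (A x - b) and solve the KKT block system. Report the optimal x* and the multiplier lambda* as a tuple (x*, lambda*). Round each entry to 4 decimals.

Form the Lagrangian:
  L(x, lambda) = (1/2) x^T Q x + c^T x + lambda^T (A x - b)
Stationarity (grad_x L = 0): Q x + c + A^T lambda = 0.
Primal feasibility: A x = b.

This gives the KKT block system:
  [ Q   A^T ] [ x     ]   [-c ]
  [ A    0  ] [ lambda ] = [ b ]

Solving the linear system:
  x*      = (3, -0.25)
  lambda* = (19)
  f(x*)   = 20.75

x* = (3, -0.25), lambda* = (19)


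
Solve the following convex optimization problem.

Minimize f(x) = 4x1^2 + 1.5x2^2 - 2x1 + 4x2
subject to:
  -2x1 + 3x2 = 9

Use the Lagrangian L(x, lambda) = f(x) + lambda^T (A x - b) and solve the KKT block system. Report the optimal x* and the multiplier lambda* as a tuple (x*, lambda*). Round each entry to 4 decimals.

Form the Lagrangian:
  L(x, lambda) = (1/2) x^T Q x + c^T x + lambda^T (A x - b)
Stationarity (grad_x L = 0): Q x + c + A^T lambda = 0.
Primal feasibility: A x = b.

This gives the KKT block system:
  [ Q   A^T ] [ x     ]   [-c ]
  [ A    0  ] [ lambda ] = [ b ]

Solving the linear system:
  x*      = (-0.7143, 2.5238)
  lambda* = (-3.8571)
  f(x*)   = 23.119

x* = (-0.7143, 2.5238), lambda* = (-3.8571)


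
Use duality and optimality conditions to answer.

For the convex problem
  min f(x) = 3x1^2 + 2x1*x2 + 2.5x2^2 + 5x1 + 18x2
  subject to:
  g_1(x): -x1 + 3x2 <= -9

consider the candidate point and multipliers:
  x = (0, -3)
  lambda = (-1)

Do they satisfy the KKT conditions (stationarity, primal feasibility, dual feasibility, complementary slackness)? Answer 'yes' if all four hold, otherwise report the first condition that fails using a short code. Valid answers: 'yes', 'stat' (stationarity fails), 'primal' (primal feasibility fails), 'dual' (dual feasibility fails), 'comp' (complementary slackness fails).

Gradient of f: grad f(x) = Q x + c = (-1, 3)
Constraint values g_i(x) = a_i^T x - b_i:
  g_1((0, -3)) = 0
Stationarity residual: grad f(x) + sum_i lambda_i a_i = (0, 0)
  -> stationarity OK
Primal feasibility (all g_i <= 0): OK
Dual feasibility (all lambda_i >= 0): FAILS
Complementary slackness (lambda_i * g_i(x) = 0 for all i): OK

Verdict: the first failing condition is dual_feasibility -> dual.

dual


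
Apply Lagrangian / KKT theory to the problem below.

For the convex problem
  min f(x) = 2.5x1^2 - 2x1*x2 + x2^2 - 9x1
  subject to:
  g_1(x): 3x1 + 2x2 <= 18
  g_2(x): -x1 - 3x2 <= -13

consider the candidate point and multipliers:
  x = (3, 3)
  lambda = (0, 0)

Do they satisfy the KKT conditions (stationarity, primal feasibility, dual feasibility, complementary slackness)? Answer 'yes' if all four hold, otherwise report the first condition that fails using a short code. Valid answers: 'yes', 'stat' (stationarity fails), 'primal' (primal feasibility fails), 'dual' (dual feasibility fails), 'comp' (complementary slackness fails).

Gradient of f: grad f(x) = Q x + c = (0, 0)
Constraint values g_i(x) = a_i^T x - b_i:
  g_1((3, 3)) = -3
  g_2((3, 3)) = 1
Stationarity residual: grad f(x) + sum_i lambda_i a_i = (0, 0)
  -> stationarity OK
Primal feasibility (all g_i <= 0): FAILS
Dual feasibility (all lambda_i >= 0): OK
Complementary slackness (lambda_i * g_i(x) = 0 for all i): OK

Verdict: the first failing condition is primal_feasibility -> primal.

primal


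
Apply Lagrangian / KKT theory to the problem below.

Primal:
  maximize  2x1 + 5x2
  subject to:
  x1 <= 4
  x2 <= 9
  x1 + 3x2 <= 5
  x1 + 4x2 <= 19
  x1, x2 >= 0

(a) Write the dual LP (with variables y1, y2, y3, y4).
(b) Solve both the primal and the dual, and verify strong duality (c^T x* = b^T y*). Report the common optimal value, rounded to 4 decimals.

The standard primal-dual pair for 'max c^T x s.t. A x <= b, x >= 0' is:
  Dual:  min b^T y  s.t.  A^T y >= c,  y >= 0.

So the dual LP is:
  minimize  4y1 + 9y2 + 5y3 + 19y4
  subject to:
    y1 + y3 + y4 >= 2
    y2 + 3y3 + 4y4 >= 5
    y1, y2, y3, y4 >= 0

Solving the primal: x* = (4, 0.3333).
  primal value c^T x* = 9.6667.
Solving the dual: y* = (0.3333, 0, 1.6667, 0).
  dual value b^T y* = 9.6667.
Strong duality: c^T x* = b^T y*. Confirmed.

9.6667


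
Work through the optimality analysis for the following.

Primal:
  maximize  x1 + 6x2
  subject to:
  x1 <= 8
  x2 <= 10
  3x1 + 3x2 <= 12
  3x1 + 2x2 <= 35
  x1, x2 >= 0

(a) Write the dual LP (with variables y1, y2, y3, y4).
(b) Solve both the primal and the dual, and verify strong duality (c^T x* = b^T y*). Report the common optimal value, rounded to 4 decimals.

The standard primal-dual pair for 'max c^T x s.t. A x <= b, x >= 0' is:
  Dual:  min b^T y  s.t.  A^T y >= c,  y >= 0.

So the dual LP is:
  minimize  8y1 + 10y2 + 12y3 + 35y4
  subject to:
    y1 + 3y3 + 3y4 >= 1
    y2 + 3y3 + 2y4 >= 6
    y1, y2, y3, y4 >= 0

Solving the primal: x* = (0, 4).
  primal value c^T x* = 24.
Solving the dual: y* = (0, 0, 2, 0).
  dual value b^T y* = 24.
Strong duality: c^T x* = b^T y*. Confirmed.

24


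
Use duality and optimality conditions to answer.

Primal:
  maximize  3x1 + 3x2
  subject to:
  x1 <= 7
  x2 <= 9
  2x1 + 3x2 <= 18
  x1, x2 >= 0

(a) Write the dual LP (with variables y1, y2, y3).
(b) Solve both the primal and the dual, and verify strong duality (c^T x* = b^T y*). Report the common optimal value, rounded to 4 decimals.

The standard primal-dual pair for 'max c^T x s.t. A x <= b, x >= 0' is:
  Dual:  min b^T y  s.t.  A^T y >= c,  y >= 0.

So the dual LP is:
  minimize  7y1 + 9y2 + 18y3
  subject to:
    y1 + 2y3 >= 3
    y2 + 3y3 >= 3
    y1, y2, y3 >= 0

Solving the primal: x* = (7, 1.3333).
  primal value c^T x* = 25.
Solving the dual: y* = (1, 0, 1).
  dual value b^T y* = 25.
Strong duality: c^T x* = b^T y*. Confirmed.

25


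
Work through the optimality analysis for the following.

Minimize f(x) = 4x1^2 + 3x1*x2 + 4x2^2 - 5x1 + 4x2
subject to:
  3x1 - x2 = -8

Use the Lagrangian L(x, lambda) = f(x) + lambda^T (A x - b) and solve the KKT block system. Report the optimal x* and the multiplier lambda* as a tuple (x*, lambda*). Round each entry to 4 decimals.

Form the Lagrangian:
  L(x, lambda) = (1/2) x^T Q x + c^T x + lambda^T (A x - b)
Stationarity (grad_x L = 0): Q x + c + A^T lambda = 0.
Primal feasibility: A x = b.

This gives the KKT block system:
  [ Q   A^T ] [ x     ]   [-c ]
  [ A    0  ] [ lambda ] = [ b ]

Solving the linear system:
  x*      = (-2.2755, 1.1735)
  lambda* = (6.5612)
  f(x*)   = 34.2806

x* = (-2.2755, 1.1735), lambda* = (6.5612)


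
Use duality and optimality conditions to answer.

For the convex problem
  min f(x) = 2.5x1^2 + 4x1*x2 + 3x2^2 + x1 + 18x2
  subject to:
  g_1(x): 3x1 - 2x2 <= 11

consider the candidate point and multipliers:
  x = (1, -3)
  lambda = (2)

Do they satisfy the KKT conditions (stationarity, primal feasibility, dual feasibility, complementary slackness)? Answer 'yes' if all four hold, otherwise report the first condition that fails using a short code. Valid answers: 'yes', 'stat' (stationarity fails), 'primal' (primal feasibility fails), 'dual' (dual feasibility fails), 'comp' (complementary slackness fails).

Gradient of f: grad f(x) = Q x + c = (-6, 4)
Constraint values g_i(x) = a_i^T x - b_i:
  g_1((1, -3)) = -2
Stationarity residual: grad f(x) + sum_i lambda_i a_i = (0, 0)
  -> stationarity OK
Primal feasibility (all g_i <= 0): OK
Dual feasibility (all lambda_i >= 0): OK
Complementary slackness (lambda_i * g_i(x) = 0 for all i): FAILS

Verdict: the first failing condition is complementary_slackness -> comp.

comp


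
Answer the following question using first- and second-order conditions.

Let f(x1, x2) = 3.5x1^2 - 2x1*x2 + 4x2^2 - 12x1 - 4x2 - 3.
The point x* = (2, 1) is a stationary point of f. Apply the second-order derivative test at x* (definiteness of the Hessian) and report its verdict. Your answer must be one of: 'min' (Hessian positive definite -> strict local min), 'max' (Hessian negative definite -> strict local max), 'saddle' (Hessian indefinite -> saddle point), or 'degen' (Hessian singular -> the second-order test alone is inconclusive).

Compute the Hessian H = grad^2 f:
  H = [[7, -2], [-2, 8]]
Verify stationarity: grad f(x*) = H x* + g = (0, 0).
Eigenvalues of H: 5.4384, 9.5616.
Both eigenvalues > 0, so H is positive definite -> x* is a strict local min.

min


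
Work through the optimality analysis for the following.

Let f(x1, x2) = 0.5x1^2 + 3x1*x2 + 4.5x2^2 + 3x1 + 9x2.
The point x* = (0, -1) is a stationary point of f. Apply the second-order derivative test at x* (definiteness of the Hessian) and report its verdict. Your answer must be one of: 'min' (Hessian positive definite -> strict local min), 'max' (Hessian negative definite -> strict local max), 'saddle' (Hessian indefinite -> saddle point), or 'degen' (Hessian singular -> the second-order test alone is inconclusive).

Compute the Hessian H = grad^2 f:
  H = [[1, 3], [3, 9]]
Verify stationarity: grad f(x*) = H x* + g = (0, 0).
Eigenvalues of H: 0, 10.
H has a zero eigenvalue (singular; positive semidefinite but not definite), so H is neither positive definite, negative definite, nor indefinite. The second-order test alone is inconclusive -> degen.
(Indeed, f is constant along the null direction of H through x*, so x* is not a strict local extremum.)

degen


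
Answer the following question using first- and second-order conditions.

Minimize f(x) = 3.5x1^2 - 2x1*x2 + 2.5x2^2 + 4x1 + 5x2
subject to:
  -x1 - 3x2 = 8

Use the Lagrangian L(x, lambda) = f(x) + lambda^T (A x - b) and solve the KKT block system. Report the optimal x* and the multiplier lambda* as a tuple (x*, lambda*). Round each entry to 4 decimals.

Form the Lagrangian:
  L(x, lambda) = (1/2) x^T Q x + c^T x + lambda^T (A x - b)
Stationarity (grad_x L = 0): Q x + c + A^T lambda = 0.
Primal feasibility: A x = b.

This gives the KKT block system:
  [ Q   A^T ] [ x     ]   [-c ]
  [ A    0  ] [ lambda ] = [ b ]

Solving the linear system:
  x*      = (-1.3625, -2.2125)
  lambda* = (-1.1125)
  f(x*)   = -3.8062

x* = (-1.3625, -2.2125), lambda* = (-1.1125)


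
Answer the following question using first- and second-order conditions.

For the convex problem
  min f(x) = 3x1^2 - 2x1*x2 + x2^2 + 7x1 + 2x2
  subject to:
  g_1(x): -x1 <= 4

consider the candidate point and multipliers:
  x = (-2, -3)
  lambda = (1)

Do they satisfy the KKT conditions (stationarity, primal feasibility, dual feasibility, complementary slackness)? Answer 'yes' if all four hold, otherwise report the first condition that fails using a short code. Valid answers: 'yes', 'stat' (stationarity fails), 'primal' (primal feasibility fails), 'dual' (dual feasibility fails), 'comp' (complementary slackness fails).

Gradient of f: grad f(x) = Q x + c = (1, 0)
Constraint values g_i(x) = a_i^T x - b_i:
  g_1((-2, -3)) = -2
Stationarity residual: grad f(x) + sum_i lambda_i a_i = (0, 0)
  -> stationarity OK
Primal feasibility (all g_i <= 0): OK
Dual feasibility (all lambda_i >= 0): OK
Complementary slackness (lambda_i * g_i(x) = 0 for all i): FAILS

Verdict: the first failing condition is complementary_slackness -> comp.

comp
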